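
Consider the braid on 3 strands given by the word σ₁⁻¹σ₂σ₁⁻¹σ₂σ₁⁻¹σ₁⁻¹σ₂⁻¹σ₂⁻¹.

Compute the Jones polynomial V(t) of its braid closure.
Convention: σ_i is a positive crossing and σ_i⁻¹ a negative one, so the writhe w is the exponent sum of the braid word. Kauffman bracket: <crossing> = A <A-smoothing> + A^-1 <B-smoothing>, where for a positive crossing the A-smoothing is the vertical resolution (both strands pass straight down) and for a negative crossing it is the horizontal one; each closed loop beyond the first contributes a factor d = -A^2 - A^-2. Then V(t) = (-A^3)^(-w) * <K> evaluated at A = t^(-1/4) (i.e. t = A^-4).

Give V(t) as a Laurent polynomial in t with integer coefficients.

2*t^-1 - 2*t^-2 + 3*t^-3 - 3*t^-4 + 2*t^-5 - 2*t^-6 + t^-7

Derivation:
Braid: s1^-1 s2 s1^-1 s2 s1^-1 s1^-1 s2^-1 s2^-1 on 3 strands, 8 crossings.
Writhe w = (#positive) - (#negative) = 2 - 6 = -4.
State-sum expansion of <K>. There are 2^8 = 256 states.
Smooth each crossing (0=||, 1=⌣⌢); contribution A^(Σ sign_k(1-2s_k)) * d^(L-1).
Tabulate the states by total A-exponent and number of loops L (A-exp: L × count):
  A^8: L=5 ×1
  A^6: L=4 ×8
  A^4: L=3 ×26, L=5 ×2
  A^2: L=2 ×41, L=4 ×15
  A^0: L=1 ×26, L=3 ×43, L=5 ×1
  A^-2: L=2 ×47, L=4 ×9
  A^-4: L=1 ×11, L=3 ×16, L=5 ×1
  A^-6: L=2 ×6, L=4 ×2
  A^-8: L=3 ×1
Each group contributes A^e * Σ count * d^(L-1):
Powers of d = -A^2 - A^-2: d^2 = A^4 + 2 + A^-4; d^3 = -A^6 - 3*A^2 - 3*A^-2 - A^-6; d^4 = A^8 + 4*A^4 + 6 + 4*A^-4 + A^-8.
  A^8 * (d^4) = A^16 + 4*A^12 + 6*A^8 + 4*A^4 + 1
  A^6 * (8*d^3) = -8*A^12 - 24*A^8 - 24*A^4 - 8
  A^4 * (26*d^2 + 2*d^4) = 2*A^12 + 34*A^8 + 64*A^4 + 34 + 2*A^-4
  A^2 * (41*d + 15*d^3) = -15*A^8 - 86*A^4 - 86 - 15*A^-4
  A^0 * (26 + 43*d^2 + d^4) = A^8 + 47*A^4 + 118 + 47*A^-4 + A^-8
  A^-2 * (47*d + 9*d^3) = -9*A^4 - 74 - 74*A^-4 - 9*A^-8
  A^-4 * (11 + 16*d^2 + d^4) = A^4 + 20 + 49*A^-4 + 20*A^-8 + A^-12
  A^-6 * (6*d + 2*d^3) = -2 - 12*A^-4 - 12*A^-8 - 2*A^-12
  A^-8 * (d^2) = A^-4 + 2*A^-8 + A^-12
Summing the groups: <K> = A^16 - 2*A^12 + 2*A^8 - 3*A^4 + 3 - 2*A^-4 + 2*A^-8
Normalise by the writhe: (-A^3)^(-w) = (-A^3)^(4) = A^12, so f(A) = A^12 * <K> = A^28 - 2*A^24 + 2*A^20 - 3*A^16 + 3*A^12 - 2*A^8 + 2*A^4.
Substitute A = t^(-1/4), i.e. A^e → t^(-e/4): V(t) = 2*t^-1 - 2*t^-2 + 3*t^-3 - 3*t^-4 + 2*t^-5 - 2*t^-6 + t^-7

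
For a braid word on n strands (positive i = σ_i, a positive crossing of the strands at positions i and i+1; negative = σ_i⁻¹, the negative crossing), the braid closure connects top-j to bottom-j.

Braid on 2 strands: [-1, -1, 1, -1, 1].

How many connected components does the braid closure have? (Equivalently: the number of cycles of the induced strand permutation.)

Track the strand permutation on 2 strands, starting from identity.
  step 1: s1^-1 swaps positions 1,2 -> [2 1]
  step 2: s1^-1 swaps positions 1,2 -> [1 2]
  step 3: s1 swaps positions 1,2 -> [2 1]
  step 4: s1^-1 swaps positions 1,2 -> [1 2]
  step 5: s1 swaps positions 1,2 -> [2 1]
Final permutation (position -> original strand): [2 1]
Closure components = cycle count of this permutation = 1.

Answer: 1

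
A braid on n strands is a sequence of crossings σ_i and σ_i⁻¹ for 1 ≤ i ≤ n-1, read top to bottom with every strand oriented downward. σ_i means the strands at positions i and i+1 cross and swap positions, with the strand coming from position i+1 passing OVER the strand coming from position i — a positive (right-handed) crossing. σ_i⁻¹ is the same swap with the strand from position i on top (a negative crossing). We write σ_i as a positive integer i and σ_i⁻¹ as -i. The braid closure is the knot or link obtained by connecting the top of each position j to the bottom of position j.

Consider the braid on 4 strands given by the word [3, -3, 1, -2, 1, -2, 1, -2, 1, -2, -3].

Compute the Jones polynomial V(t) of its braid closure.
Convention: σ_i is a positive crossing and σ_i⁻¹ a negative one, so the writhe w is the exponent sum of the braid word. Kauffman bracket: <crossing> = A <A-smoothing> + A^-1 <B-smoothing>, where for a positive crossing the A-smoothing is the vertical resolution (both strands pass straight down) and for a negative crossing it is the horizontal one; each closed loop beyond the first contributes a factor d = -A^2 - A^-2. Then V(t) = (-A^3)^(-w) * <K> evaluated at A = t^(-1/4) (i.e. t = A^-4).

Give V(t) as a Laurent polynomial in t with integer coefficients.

The presented braid s3 s3^-1 s1 s2^-1 s1 s2^-1 s1 s2^-1 s1 s2^-1 s3^-1 on 4 strands reduces by inverse Markov moves (closure unchanged at each step):
  Deconjugate: the word is γ·β·γ⁻¹ with γ = s3 (prefix) and γ⁻¹ = s3^-1 (suffix); strip both.
Reduced to β = s3^-1 s1 s2^-1 s1 s2^-1 s1 s2^-1 s1 s2^-1 on 4 strands, 9 crossings.
Compute on β:
Braid: s3^-1 s1 s2^-1 s1 s2^-1 s1 s2^-1 s1 s2^-1 on 4 strands, 9 crossings.
Writhe w = (#positive) - (#negative) = 4 - 5 = -1.
Enumerate smoothing states for the bracket polynomial. There are 2^9 = 512 states.
For each crossing: s=0 is the vertical smoothing, s=1 horizontal. Crossing k contributes A^(sign_k * (1 - 2*s_k)); loop factor d = -A^2 - A^-2.
Tabulate the states by total A-exponent and number of loops L (A-exp: L × count):
  A^9: L=5 ×1
  A^7: L=4 ×8, L=6 ×1
  A^5: L=3 ×28, L=5 ×8
  A^3: L=2 ×52, L=4 ×32
  A^1: L=1 ×45, L=3 ×77, L=5 ×4
  A^-1: L=2 ×97, L=4 ×29
  A^-3: L=3 ×80, L=5 ×4
  A^-5: L=4 ×36
  A^-7: L=5 ×9
  A^-9: L=6 ×1
Each group contributes A^e * Σ count * d^(L-1):
Powers of d = -A^2 - A^-2: d^2 = A^4 + 2 + A^-4; d^3 = -A^6 - 3*A^2 - 3*A^-2 - A^-6; d^4 = A^8 + 4*A^4 + 6 + 4*A^-4 + A^-8; d^5 = -A^10 - 5*A^6 - 10*A^2 - 10*A^-2 - 5*A^-6 - A^-10.
  A^9 * (d^4) = A^17 + 4*A^13 + 6*A^9 + 4*A^5 + A
  A^7 * (8*d^3 + d^5) = -A^17 - 13*A^13 - 34*A^9 - 34*A^5 - 13*A - A^-3
  A^5 * (28*d^2 + 8*d^4) = 8*A^13 + 60*A^9 + 104*A^5 + 60*A + 8*A^-3
  A^3 * (52*d + 32*d^3) = -32*A^9 - 148*A^5 - 148*A - 32*A^-3
  A^1 * (45 + 77*d^2 + 4*d^4) = 4*A^9 + 93*A^5 + 223*A + 93*A^-3 + 4*A^-7
  A^-1 * (97*d + 29*d^3) = -29*A^5 - 184*A - 184*A^-3 - 29*A^-7
  A^-3 * (80*d^2 + 4*d^4) = 4*A^5 + 96*A + 184*A^-3 + 96*A^-7 + 4*A^-11
  A^-5 * (36*d^3) = -36*A - 108*A^-3 - 108*A^-7 - 36*A^-11
  A^-7 * (9*d^4) = 9*A + 36*A^-3 + 54*A^-7 + 36*A^-11 + 9*A^-15
  A^-9 * (d^5) = -A - 5*A^-3 - 10*A^-7 - 10*A^-11 - 5*A^-15 - A^-19
Summing the groups: <K> = -A^13 + 4*A^9 - 6*A^5 + 7*A - 9*A^-3 + 7*A^-7 - 6*A^-11 + 4*A^-15 - A^-19
Normalise by the writhe: (-A^3)^(-w) = (-A^3)^(1) = -A^3, so f(A) = -A^3 * <K> = A^16 - 4*A^12 + 6*A^8 - 7*A^4 + 9 - 7*A^-4 + 6*A^-8 - 4*A^-12 + A^-16.
Substitute A = t^(-1/4), i.e. A^e → t^(-e/4): V(t) = t^4 - 4*t^3 + 6*t^2 - 7*t + 9 - 7*t^-1 + 6*t^-2 - 4*t^-3 + t^-4

Answer: t^4 - 4*t^3 + 6*t^2 - 7*t + 9 - 7*t^-1 + 6*t^-2 - 4*t^-3 + t^-4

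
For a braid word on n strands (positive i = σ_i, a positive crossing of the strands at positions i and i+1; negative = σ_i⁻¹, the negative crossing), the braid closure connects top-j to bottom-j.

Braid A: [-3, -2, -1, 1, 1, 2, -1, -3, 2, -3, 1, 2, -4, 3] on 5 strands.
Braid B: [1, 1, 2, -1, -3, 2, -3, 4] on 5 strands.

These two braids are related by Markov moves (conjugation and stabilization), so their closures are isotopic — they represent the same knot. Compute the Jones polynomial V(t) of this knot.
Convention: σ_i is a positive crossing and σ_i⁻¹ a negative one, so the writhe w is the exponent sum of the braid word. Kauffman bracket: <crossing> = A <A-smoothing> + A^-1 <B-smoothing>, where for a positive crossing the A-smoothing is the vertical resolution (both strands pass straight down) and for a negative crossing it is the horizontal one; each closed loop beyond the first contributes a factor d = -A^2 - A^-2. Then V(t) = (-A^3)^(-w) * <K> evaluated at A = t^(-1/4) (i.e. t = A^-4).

t^4 - t^3 + t^2 - 2*t + 2 - t^-1 + t^-2

Derivation:
Markov-equivalent braids have isotopic closures, hence identical knot invariants. Strip the Markov moves from each word to reach a common short braid β, then compute V(t) once on β.
Braid A: s3^-1 s2^-1 s1^-1 s1 s1 s2 s1^-1 s3^-1 s2 s3^-1 s1 s2 s4^-1 s3 on 5 strands reduces by inverse Markov moves (closure unchanged at each step):
  Deconjugate: the word is γ·β·γ⁻¹ with γ = s3^-1 (prefix) and γ⁻¹ = s3 (suffix); strip both.
  Destabilize: the word has the form β·s4^-1 where s4^-1 occurs only as the final letter (β ∈ B_4); drop it and the last strand → 4 strands.
  Deconjugate: the word is γ·β·γ⁻¹ with γ = s2^-1 s1^-1 (prefix) and γ⁻¹ = s1 s2 (suffix); strip both.
Reduced to β = s1 s1 s2 s1^-1 s3^-1 s2 s3^-1 on 4 strands, 7 crossings.
Braid B: s1 s1 s2 s1^-1 s3^-1 s2 s3^-1 s4 on 5 strands reduces by inverse Markov moves (closure unchanged at each step):
  Destabilize: the word has the form β·s4 where s4 occurs only as the final letter (β ∈ B_4); drop it and the last strand → 4 strands.
Reduced to β = s1 s1 s2 s1^-1 s3^-1 s2 s3^-1 on 4 strands, 7 crossings.
Both give the same β = s1 s1 s2 s1^-1 s3^-1 s2 s3^-1 on 4 strands, so one state sum suffices:
Braid: s1 s1 s2 s1^-1 s3^-1 s2 s3^-1 on 4 strands, 7 crossings.
Writhe w = (#positive) - (#negative) = 4 - 3 = 1.
Enumerate smoothing states for the bracket polynomial. There are 2^7 = 128 states.
Smooth each crossing (0=||, 1=⌣⌢); contribution A^(Σ sign_k(1-2s_k)) * d^(L-1).
Tabulate the states by total A-exponent and number of loops L (A-exp: L × count):
  A^7: L=3 ×1
  A^5: L=2 ×4, L=4 ×3
  A^3: L=1 ×5, L=3 ×15, L=5 ×1
  A^1: L=2 ×27, L=4 ×8
  A^-1: L=1 ×14, L=3 ×20, L=5 ×1
  A^-3: L=2 ×17, L=4 ×4
  A^-5: L=3 ×7
  A^-7: L=4 ×1
Each group contributes A^e * Σ count * d^(L-1):
Powers of d = -A^2 - A^-2: d^2 = A^4 + 2 + A^-4; d^3 = -A^6 - 3*A^2 - 3*A^-2 - A^-6; d^4 = A^8 + 4*A^4 + 6 + 4*A^-4 + A^-8.
  A^7 * (d^2) = A^11 + 2*A^7 + A^3
  A^5 * (4*d + 3*d^3) = -3*A^11 - 13*A^7 - 13*A^3 - 3*A^-1
  A^3 * (5 + 15*d^2 + d^4) = A^11 + 19*A^7 + 41*A^3 + 19*A^-1 + A^-5
  A^1 * (27*d + 8*d^3) = -8*A^7 - 51*A^3 - 51*A^-1 - 8*A^-5
  A^-1 * (14 + 20*d^2 + d^4) = A^7 + 24*A^3 + 60*A^-1 + 24*A^-5 + A^-9
  A^-3 * (17*d + 4*d^3) = -4*A^3 - 29*A^-1 - 29*A^-5 - 4*A^-9
  A^-5 * (7*d^2) = 7*A^-1 + 14*A^-5 + 7*A^-9
  A^-7 * (d^3) = -A^-1 - 3*A^-5 - 3*A^-9 - A^-13
Summing the groups: <K> = -A^11 + A^7 - 2*A^3 + 2*A^-1 - A^-5 + A^-9 - A^-13
Normalise by the writhe: (-A^3)^(-w) = (-A^3)^(-1) = -A^-3, so f(A) = -A^-3 * <K> = A^8 - A^4 + 2 - 2*A^-4 + A^-8 - A^-12 + A^-16.
Substitute A = t^(-1/4), i.e. A^e → t^(-e/4): V(t) = t^4 - t^3 + t^2 - 2*t + 2 - t^-1 + t^-2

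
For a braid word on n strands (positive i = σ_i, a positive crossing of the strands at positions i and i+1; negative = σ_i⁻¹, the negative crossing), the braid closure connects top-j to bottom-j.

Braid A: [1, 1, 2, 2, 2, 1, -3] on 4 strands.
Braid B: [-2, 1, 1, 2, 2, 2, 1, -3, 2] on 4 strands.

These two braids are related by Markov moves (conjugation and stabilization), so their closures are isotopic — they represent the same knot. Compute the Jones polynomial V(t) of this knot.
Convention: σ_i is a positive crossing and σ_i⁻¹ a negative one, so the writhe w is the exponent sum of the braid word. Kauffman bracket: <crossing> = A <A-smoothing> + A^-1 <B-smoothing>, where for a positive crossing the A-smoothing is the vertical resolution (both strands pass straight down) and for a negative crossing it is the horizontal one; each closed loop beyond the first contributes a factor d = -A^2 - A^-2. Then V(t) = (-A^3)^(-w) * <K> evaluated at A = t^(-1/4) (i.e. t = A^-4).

t^8 - 2*t^7 + t^6 - 2*t^5 + 2*t^4 + t^2

Derivation:
Markov-equivalent braids have isotopic closures, hence identical knot invariants. Strip the Markov moves from each word to reach a common short braid β, then compute V(t) once on β.
Braid A: s1 s1 s2 s2 s2 s1 s3^-1 on 4 strands reduces by inverse Markov moves (closure unchanged at each step):
  Destabilize: the word has the form β·s3^-1 where s3^-1 occurs only as the final letter (β ∈ B_3); drop it and the last strand → 3 strands.
Reduced to β = s1 s1 s2 s2 s2 s1 on 3 strands, 6 crossings.
Braid B: s2^-1 s1 s1 s2 s2 s2 s1 s3^-1 s2 on 4 strands reduces by inverse Markov moves (closure unchanged at each step):
  Deconjugate: the word is γ·β·γ⁻¹ with γ = s2^-1 (prefix) and γ⁻¹ = s2 (suffix); strip both.
  Destabilize: the word has the form β·s3^-1 where s3^-1 occurs only as the final letter (β ∈ B_3); drop it and the last strand → 3 strands.
Reduced to β = s1 s1 s2 s2 s2 s1 on 3 strands, 6 crossings.
Both give the same β = s1 s1 s2 s2 s2 s1 on 3 strands, so one state sum suffices:
Braid: s1 s1 s2 s2 s2 s1 on 3 strands, 6 crossings.
Writhe w = (#positive) - (#negative) = 6 - 0 = 6.
Computing the Kauffman bracket via state sum. There are 2^6 = 64 states.
For each crossing: s=0 is the vertical smoothing, s=1 horizontal. Crossing k contributes A^(sign_k * (1 - 2*s_k)); loop factor d = -A^2 - A^-2.
Tabulate the states by total A-exponent and number of loops L (A-exp: L × count):
  A^6: L=3 ×1
  A^4: L=2 ×6
  A^2: L=1 ×9, L=3 ×6
  A^0: L=2 ×18, L=4 ×2
  A^-2: L=3 ×15
  A^-4: L=4 ×6
  A^-6: L=5 ×1
Each group contributes A^e * Σ count * d^(L-1):
Powers of d = -A^2 - A^-2: d^2 = A^4 + 2 + A^-4; d^3 = -A^6 - 3*A^2 - 3*A^-2 - A^-6; d^4 = A^8 + 4*A^4 + 6 + 4*A^-4 + A^-8.
  A^6 * (d^2) = A^10 + 2*A^6 + A^2
  A^4 * (6*d) = -6*A^6 - 6*A^2
  A^2 * (9 + 6*d^2) = 6*A^6 + 21*A^2 + 6*A^-2
  A^0 * (18*d + 2*d^3) = -2*A^6 - 24*A^2 - 24*A^-2 - 2*A^-6
  A^-2 * (15*d^2) = 15*A^2 + 30*A^-2 + 15*A^-6
  A^-4 * (6*d^3) = -6*A^2 - 18*A^-2 - 18*A^-6 - 6*A^-10
  A^-6 * (d^4) = A^2 + 4*A^-2 + 6*A^-6 + 4*A^-10 + A^-14
Summing the groups: <K> = A^10 + 2*A^2 - 2*A^-2 + A^-6 - 2*A^-10 + A^-14
Normalise by the writhe: (-A^3)^(-w) = (-A^3)^(-6) = A^-18, so f(A) = A^-18 * <K> = A^-8 + 2*A^-16 - 2*A^-20 + A^-24 - 2*A^-28 + A^-32.
Substitute A = t^(-1/4), i.e. A^e → t^(-e/4): V(t) = t^8 - 2*t^7 + t^6 - 2*t^5 + 2*t^4 + t^2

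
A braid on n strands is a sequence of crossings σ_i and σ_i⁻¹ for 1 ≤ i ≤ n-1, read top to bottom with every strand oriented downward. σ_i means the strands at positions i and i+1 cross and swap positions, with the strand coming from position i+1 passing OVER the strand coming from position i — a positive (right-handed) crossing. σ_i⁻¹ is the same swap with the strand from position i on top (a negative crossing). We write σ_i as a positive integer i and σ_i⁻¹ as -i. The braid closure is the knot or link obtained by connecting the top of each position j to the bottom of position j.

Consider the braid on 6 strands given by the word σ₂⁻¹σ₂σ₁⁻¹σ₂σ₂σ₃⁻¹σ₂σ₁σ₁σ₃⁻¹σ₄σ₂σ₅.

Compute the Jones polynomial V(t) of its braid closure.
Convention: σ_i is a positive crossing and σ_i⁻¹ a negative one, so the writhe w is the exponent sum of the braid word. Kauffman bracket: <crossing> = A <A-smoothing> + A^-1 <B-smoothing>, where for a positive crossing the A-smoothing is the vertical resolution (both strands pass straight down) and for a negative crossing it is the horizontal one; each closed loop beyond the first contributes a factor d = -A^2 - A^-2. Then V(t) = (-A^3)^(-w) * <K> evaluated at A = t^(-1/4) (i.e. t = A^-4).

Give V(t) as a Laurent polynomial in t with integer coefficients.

The presented braid s2^-1 s2 s1^-1 s2 s2 s3^-1 s2 s1 s1 s3^-1 s4 s2 s5 on 6 strands reduces by inverse Markov moves (closure unchanged at each step):
  Destabilize: the word has the form β·s5 where s5 occurs only as the final letter (β ∈ B_5); drop it and the last strand → 5 strands.
  Deconjugate: the word is γ·β·γ⁻¹ with γ = s2^-1 (prefix) and γ⁻¹ = s2 (suffix); strip both.
  Destabilize: the word has the form β·s4 where s4 occurs only as the final letter (β ∈ B_4); drop it and the last strand → 4 strands.
Reduced to β = s2 s1^-1 s2 s2 s3^-1 s2 s1 s1 s3^-1 on 4 strands, 9 crossings.
Compute on β:
Braid: s2 s1^-1 s2 s2 s3^-1 s2 s1 s1 s3^-1 on 4 strands, 9 crossings.
Writhe w = (#positive) - (#negative) = 6 - 3 = 3.
Enumerate smoothing states for the bracket polynomial. There are 2^9 = 512 states.
For each crossing: s=0 is the vertical smoothing, s=1 horizontal. Crossing k contributes A^(sign_k * (1 - 2*s_k)); loop factor d = -A^2 - A^-2.
Tabulate the states by total A-exponent and number of loops L (A-exp: L × count):
  A^9: L=3 ×1
  A^7: L=2 ×6, L=4 ×3
  A^5: L=1 ×11, L=3 ×24, L=5 ×1
  A^3: L=2 ×68, L=4 ×16
  A^1: L=1 ×38, L=3 ×85, L=5 ×3
  A^-1: L=2 ×77, L=4 ×49
  A^-3: L=3 ×69, L=5 ×15
  A^-5: L=4 ×34, L=6 ×2
  A^-7: L=5 ×9
  A^-9: L=6 ×1
Each group contributes A^e * Σ count * d^(L-1):
Powers of d = -A^2 - A^-2: d^2 = A^4 + 2 + A^-4; d^3 = -A^6 - 3*A^2 - 3*A^-2 - A^-6; d^4 = A^8 + 4*A^4 + 6 + 4*A^-4 + A^-8; d^5 = -A^10 - 5*A^6 - 10*A^2 - 10*A^-2 - 5*A^-6 - A^-10.
  A^9 * (d^2) = A^13 + 2*A^9 + A^5
  A^7 * (6*d + 3*d^3) = -3*A^13 - 15*A^9 - 15*A^5 - 3*A
  A^5 * (11 + 24*d^2 + d^4) = A^13 + 28*A^9 + 65*A^5 + 28*A + A^-3
  A^3 * (68*d + 16*d^3) = -16*A^9 - 116*A^5 - 116*A - 16*A^-3
  A^1 * (38 + 85*d^2 + 3*d^4) = 3*A^9 + 97*A^5 + 226*A + 97*A^-3 + 3*A^-7
  A^-1 * (77*d + 49*d^3) = -49*A^5 - 224*A - 224*A^-3 - 49*A^-7
  A^-3 * (69*d^2 + 15*d^4) = 15*A^5 + 129*A + 228*A^-3 + 129*A^-7 + 15*A^-11
  A^-5 * (34*d^3 + 2*d^5) = -2*A^5 - 44*A - 122*A^-3 - 122*A^-7 - 44*A^-11 - 2*A^-15
  A^-7 * (9*d^4) = 9*A + 36*A^-3 + 54*A^-7 + 36*A^-11 + 9*A^-15
  A^-9 * (d^5) = -A - 5*A^-3 - 10*A^-7 - 10*A^-11 - 5*A^-15 - A^-19
Summing the groups: <K> = -A^13 + 2*A^9 - 4*A^5 + 4*A - 5*A^-3 + 5*A^-7 - 3*A^-11 + 2*A^-15 - A^-19
Normalise by the writhe: (-A^3)^(-w) = (-A^3)^(-3) = -A^-9, so f(A) = -A^-9 * <K> = A^4 - 2 + 4*A^-4 - 4*A^-8 + 5*A^-12 - 5*A^-16 + 3*A^-20 - 2*A^-24 + A^-28.
Substitute A = t^(-1/4), i.e. A^e → t^(-e/4): V(t) = t^7 - 2*t^6 + 3*t^5 - 5*t^4 + 5*t^3 - 4*t^2 + 4*t - 2 + t^-1

Answer: t^7 - 2*t^6 + 3*t^5 - 5*t^4 + 5*t^3 - 4*t^2 + 4*t - 2 + t^-1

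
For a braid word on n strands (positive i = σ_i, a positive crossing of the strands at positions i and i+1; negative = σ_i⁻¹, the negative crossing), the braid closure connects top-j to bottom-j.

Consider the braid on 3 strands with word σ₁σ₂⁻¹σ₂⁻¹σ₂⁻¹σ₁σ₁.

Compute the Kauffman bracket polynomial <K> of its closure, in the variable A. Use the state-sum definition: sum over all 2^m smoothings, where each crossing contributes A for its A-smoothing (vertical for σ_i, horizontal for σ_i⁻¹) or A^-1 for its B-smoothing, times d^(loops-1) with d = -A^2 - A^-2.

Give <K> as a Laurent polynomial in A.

Braid: s1 s2^-1 s2^-1 s2^-1 s1 s1 on 3 strands, 6 crossings.
Writhe w = (#positive) - (#negative) = 3 - 3 = 0.
Enumerate smoothing states for the bracket polynomial. There are 2^6 = 64 states.
For each crossing: s=0 is the vertical smoothing, s=1 horizontal. Crossing k contributes A^(sign_k * (1 - 2*s_k)); loop factor d = -A^2 - A^-2.
Tabulate the states by total A-exponent and number of loops L (A-exp: L × count):
  A^6: L=4 ×1
  A^4: L=3 ×6
  A^2: L=2 ×12, L=4 ×3
  A^0: L=1 ×9, L=3 ×10, L=5 ×1
  A^-2: L=2 ×12, L=4 ×3
  A^-4: L=3 ×6
  A^-6: L=4 ×1
Each group contributes A^e * Σ count * d^(L-1):
Powers of d = -A^2 - A^-2: d^2 = A^4 + 2 + A^-4; d^3 = -A^6 - 3*A^2 - 3*A^-2 - A^-6; d^4 = A^8 + 4*A^4 + 6 + 4*A^-4 + A^-8.
  A^6 * (d^3) = -A^12 - 3*A^8 - 3*A^4 - 1
  A^4 * (6*d^2) = 6*A^8 + 12*A^4 + 6
  A^2 * (12*d + 3*d^3) = -3*A^8 - 21*A^4 - 21 - 3*A^-4
  A^0 * (9 + 10*d^2 + d^4) = A^8 + 14*A^4 + 35 + 14*A^-4 + A^-8
  A^-2 * (12*d + 3*d^3) = -3*A^4 - 21 - 21*A^-4 - 3*A^-8
  A^-4 * (6*d^2) = 6 + 12*A^-4 + 6*A^-8
  A^-6 * (d^3) = -1 - 3*A^-4 - 3*A^-8 - A^-12
Summing the groups: <K> = -A^12 + A^8 - A^4 + 3 - A^-4 + A^-8 - A^-12

Answer: -A^12 + A^8 - A^4 + 3 - A^-4 + A^-8 - A^-12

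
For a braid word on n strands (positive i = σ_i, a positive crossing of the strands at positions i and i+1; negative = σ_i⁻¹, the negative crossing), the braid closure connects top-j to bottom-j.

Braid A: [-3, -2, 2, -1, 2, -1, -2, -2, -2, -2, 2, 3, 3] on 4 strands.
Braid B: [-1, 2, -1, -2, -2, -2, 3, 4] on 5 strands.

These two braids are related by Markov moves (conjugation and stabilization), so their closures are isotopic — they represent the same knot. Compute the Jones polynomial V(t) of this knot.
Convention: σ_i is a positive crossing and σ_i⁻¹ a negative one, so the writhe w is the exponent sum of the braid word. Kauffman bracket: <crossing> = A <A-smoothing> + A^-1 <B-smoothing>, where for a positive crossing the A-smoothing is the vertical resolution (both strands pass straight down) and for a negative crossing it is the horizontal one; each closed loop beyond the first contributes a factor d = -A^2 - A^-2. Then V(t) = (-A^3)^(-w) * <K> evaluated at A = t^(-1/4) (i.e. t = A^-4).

t^-1 - t^-2 + 2*t^-3 - t^-4 + t^-5 - t^-6

Derivation:
Markov-equivalent braids have isotopic closures, hence identical knot invariants. Strip the Markov moves from each word to reach a common short braid β, then compute V(t) once on β.
Braid A: s3^-1 s2^-1 s2 s1^-1 s2 s1^-1 s2^-1 s2^-1 s2^-1 s2^-1 s2 s3 s3 on 4 strands reduces by inverse Markov moves (closure unchanged at each step):
  Deconjugate: the word is γ·β·γ⁻¹ with γ = s3^-1 (prefix) and γ⁻¹ = s3 (suffix); strip both.
  Destabilize: the word has the form β·s3 where s3 occurs only as the final letter (β ∈ B_3); drop it and the last strand → 3 strands.
  Deconjugate: the word is γ·β·γ⁻¹ with γ = s2^-1 s2 (prefix) and γ⁻¹ = s2^-1 s2 (suffix); strip both.
Reduced to β = s1^-1 s2 s1^-1 s2^-1 s2^-1 s2^-1 on 3 strands, 6 crossings.
Braid B: s1^-1 s2 s1^-1 s2^-1 s2^-1 s2^-1 s3 s4 on 5 strands reduces by inverse Markov moves (closure unchanged at each step):
  Destabilize: the word has the form β·s4 where s4 occurs only as the final letter (β ∈ B_4); drop it and the last strand → 4 strands.
  Destabilize: the word has the form β·s3 where s3 occurs only as the final letter (β ∈ B_3); drop it and the last strand → 3 strands.
Reduced to β = s1^-1 s2 s1^-1 s2^-1 s2^-1 s2^-1 on 3 strands, 6 crossings.
Both give the same β = s1^-1 s2 s1^-1 s2^-1 s2^-1 s2^-1 on 3 strands, so one state sum suffices:
Braid: s1^-1 s2 s1^-1 s2^-1 s2^-1 s2^-1 on 3 strands, 6 crossings.
Writhe w = (#positive) - (#negative) = 1 - 5 = -4.
State-sum expansion of <K>. There are 2^6 = 64 states.
Smooth each crossing (0=||, 1=⌣⌢); contribution A^(Σ sign_k(1-2s_k)) * d^(L-1).
Tabulate the states by total A-exponent and number of loops L (A-exp: L × count):
  A^6: L=4 ×1
  A^4: L=3 ×6
  A^2: L=2 ×12, L=4 ×3
  A^0: L=1 ×9, L=3 ×10, L=5 ×1
  A^-2: L=2 ×12, L=4 ×3
  A^-4: L=1 ×2, L=3 ×4
  A^-6: L=2 ×1
Each group contributes A^e * Σ count * d^(L-1):
Powers of d = -A^2 - A^-2: d^2 = A^4 + 2 + A^-4; d^3 = -A^6 - 3*A^2 - 3*A^-2 - A^-6; d^4 = A^8 + 4*A^4 + 6 + 4*A^-4 + A^-8.
  A^6 * (d^3) = -A^12 - 3*A^8 - 3*A^4 - 1
  A^4 * (6*d^2) = 6*A^8 + 12*A^4 + 6
  A^2 * (12*d + 3*d^3) = -3*A^8 - 21*A^4 - 21 - 3*A^-4
  A^0 * (9 + 10*d^2 + d^4) = A^8 + 14*A^4 + 35 + 14*A^-4 + A^-8
  A^-2 * (12*d + 3*d^3) = -3*A^4 - 21 - 21*A^-4 - 3*A^-8
  A^-4 * (2 + 4*d^2) = 4 + 10*A^-4 + 4*A^-8
  A^-6 * (d) = -A^-4 - A^-8
Summing the groups: <K> = -A^12 + A^8 - A^4 + 2 - A^-4 + A^-8
Normalise by the writhe: (-A^3)^(-w) = (-A^3)^(4) = A^12, so f(A) = A^12 * <K> = -A^24 + A^20 - A^16 + 2*A^12 - A^8 + A^4.
Substitute A = t^(-1/4), i.e. A^e → t^(-e/4): V(t) = t^-1 - t^-2 + 2*t^-3 - t^-4 + t^-5 - t^-6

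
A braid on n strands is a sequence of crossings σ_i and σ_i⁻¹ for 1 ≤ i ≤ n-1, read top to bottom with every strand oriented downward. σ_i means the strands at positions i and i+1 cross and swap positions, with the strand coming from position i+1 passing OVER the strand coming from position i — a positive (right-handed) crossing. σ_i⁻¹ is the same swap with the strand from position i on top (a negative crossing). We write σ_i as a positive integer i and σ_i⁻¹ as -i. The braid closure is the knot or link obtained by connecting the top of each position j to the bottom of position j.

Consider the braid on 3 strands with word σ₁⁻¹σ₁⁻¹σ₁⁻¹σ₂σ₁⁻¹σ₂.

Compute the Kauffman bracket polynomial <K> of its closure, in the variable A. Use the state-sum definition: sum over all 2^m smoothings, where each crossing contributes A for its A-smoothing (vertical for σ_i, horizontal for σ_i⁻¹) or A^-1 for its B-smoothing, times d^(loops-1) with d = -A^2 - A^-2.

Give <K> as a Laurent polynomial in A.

Braid: s1^-1 s1^-1 s1^-1 s2 s1^-1 s2 on 3 strands, 6 crossings.
Writhe w = (#positive) - (#negative) = 2 - 4 = -2.
Enumerate smoothing states for the bracket polynomial. There are 2^6 = 64 states.
Smooth each crossing (0=||, 1=⌣⌢); contribution A^(Σ sign_k(1-2s_k)) * d^(L-1).
Tabulate the states by total A-exponent and number of loops L (A-exp: L × count):
  A^6: L=5 ×1
  A^4: L=4 ×6
  A^2: L=3 ×15
  A^0: L=2 ×19, L=4 ×1
  A^-2: L=1 ×11, L=3 ×4
  A^-4: L=2 ×6
  A^-6: L=3 ×1
Each group contributes A^e * Σ count * d^(L-1):
Powers of d = -A^2 - A^-2: d^2 = A^4 + 2 + A^-4; d^3 = -A^6 - 3*A^2 - 3*A^-2 - A^-6; d^4 = A^8 + 4*A^4 + 6 + 4*A^-4 + A^-8.
  A^6 * (d^4) = A^14 + 4*A^10 + 6*A^6 + 4*A^2 + A^-2
  A^4 * (6*d^3) = -6*A^10 - 18*A^6 - 18*A^2 - 6*A^-2
  A^2 * (15*d^2) = 15*A^6 + 30*A^2 + 15*A^-2
  A^0 * (19*d + d^3) = -A^6 - 22*A^2 - 22*A^-2 - A^-6
  A^-2 * (11 + 4*d^2) = 4*A^2 + 19*A^-2 + 4*A^-6
  A^-4 * (6*d) = -6*A^-2 - 6*A^-6
  A^-6 * (d^2) = A^-2 + 2*A^-6 + A^-10
Summing the groups: <K> = A^14 - 2*A^10 + 2*A^6 - 2*A^2 + 2*A^-2 - A^-6 + A^-10

Answer: A^14 - 2*A^10 + 2*A^6 - 2*A^2 + 2*A^-2 - A^-6 + A^-10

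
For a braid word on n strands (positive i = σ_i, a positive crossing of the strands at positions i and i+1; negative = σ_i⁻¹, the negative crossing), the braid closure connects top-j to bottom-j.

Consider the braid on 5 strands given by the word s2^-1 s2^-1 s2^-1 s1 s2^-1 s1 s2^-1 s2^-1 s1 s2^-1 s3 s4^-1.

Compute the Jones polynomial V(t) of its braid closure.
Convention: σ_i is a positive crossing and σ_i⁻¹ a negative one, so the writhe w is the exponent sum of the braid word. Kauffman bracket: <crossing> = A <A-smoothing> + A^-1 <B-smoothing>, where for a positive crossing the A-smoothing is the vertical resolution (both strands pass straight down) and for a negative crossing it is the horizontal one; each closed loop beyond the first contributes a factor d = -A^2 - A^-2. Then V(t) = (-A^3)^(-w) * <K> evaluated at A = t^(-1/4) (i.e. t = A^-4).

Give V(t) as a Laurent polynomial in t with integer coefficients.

The presented braid s2^-1 s2^-1 s2^-1 s1 s2^-1 s1 s2^-1 s2^-1 s1 s2^-1 s3 s4^-1 on 5 strands reduces by inverse Markov moves (closure unchanged at each step):
  Destabilize: the word has the form β·s4^-1 where s4^-1 occurs only as the final letter (β ∈ B_4); drop it and the last strand → 4 strands.
  Destabilize: the word has the form β·s3 where s3 occurs only as the final letter (β ∈ B_3); drop it and the last strand → 3 strands.
Reduced to β = s2^-1 s2^-1 s2^-1 s1 s2^-1 s1 s2^-1 s2^-1 s1 s2^-1 on 3 strands, 10 crossings.
Compute on β:
Braid: s2^-1 s2^-1 s2^-1 s1 s2^-1 s1 s2^-1 s2^-1 s1 s2^-1 on 3 strands, 10 crossings.
Writhe w = (#positive) - (#negative) = 3 - 7 = -4.
State-sum expansion of <K>. There are 2^10 = 1024 states.
For each crossing: s=0 is the vertical smoothing, s=1 horizontal. Crossing k contributes A^(sign_k * (1 - 2*s_k)); loop factor d = -A^2 - A^-2.
Tabulate the states by total A-exponent and number of loops L (A-exp: L × count):
  A^10: L=8 ×1
  A^8: L=7 ×10
  A^6: L=6 ×45
  A^4: L=5 ×119, L=7 ×1
  A^2: L=4 ×202, L=6 ×8
  A^0: L=3 ×224, L=5 ×28
  A^-2: L=2 ×156, L=4 ×53, L=6 ×1
  A^-4: L=1 ×57, L=3 ×59, L=5 ×4
  A^-6: L=2 ×38, L=4 ×7
  A^-8: L=3 ×10
  A^-10: L=4 ×1
Each group contributes A^e * Σ count * d^(L-1):
Powers of d = -A^2 - A^-2: d^2 = A^4 + 2 + A^-4; d^3 = -A^6 - 3*A^2 - 3*A^-2 - A^-6; d^4 = A^8 + 4*A^4 + 6 + 4*A^-4 + A^-8; d^5 = -A^10 - 5*A^6 - 10*A^2 - 10*A^-2 - 5*A^-6 - A^-10; d^6 = A^12 + 6*A^8 + 15*A^4 + 20 + 15*A^-4 + 6*A^-8 + A^-12; d^7 = -A^14 - 7*A^10 - 21*A^6 - 35*A^2 - 35*A^-2 - 21*A^-6 - 7*A^-10 - A^-14.
  A^10 * (d^7) = -A^24 - 7*A^20 - 21*A^16 - 35*A^12 - 35*A^8 - 21*A^4 - 7 - A^-4
  A^8 * (10*d^6) = 10*A^20 + 60*A^16 + 150*A^12 + 200*A^8 + 150*A^4 + 60 + 10*A^-4
  A^6 * (45*d^5) = -45*A^16 - 225*A^12 - 450*A^8 - 450*A^4 - 225 - 45*A^-4
  A^4 * (119*d^4 + d^6) = A^16 + 125*A^12 + 491*A^8 + 734*A^4 + 491 + 125*A^-4 + A^-8
  A^2 * (202*d^3 + 8*d^5) = -8*A^12 - 242*A^8 - 686*A^4 - 686 - 242*A^-4 - 8*A^-8
  A^0 * (224*d^2 + 28*d^4) = 28*A^8 + 336*A^4 + 616 + 336*A^-4 + 28*A^-8
  A^-2 * (156*d + 53*d^3 + d^5) = -A^8 - 58*A^4 - 325 - 325*A^-4 - 58*A^-8 - A^-12
  A^-4 * (57 + 59*d^2 + 4*d^4) = 4*A^4 + 75 + 199*A^-4 + 75*A^-8 + 4*A^-12
  A^-6 * (38*d + 7*d^3) = -7 - 59*A^-4 - 59*A^-8 - 7*A^-12
  A^-8 * (10*d^2) = 10*A^-4 + 20*A^-8 + 10*A^-12
  A^-10 * (d^3) = -A^-4 - 3*A^-8 - 3*A^-12 - A^-16
Summing the groups: <K> = -A^24 + 3*A^20 - 5*A^16 + 7*A^12 - 9*A^8 + 9*A^4 - 8 + 7*A^-4 - 4*A^-8 + 3*A^-12 - A^-16
Normalise by the writhe: (-A^3)^(-w) = (-A^3)^(4) = A^12, so f(A) = A^12 * <K> = -A^36 + 3*A^32 - 5*A^28 + 7*A^24 - 9*A^20 + 9*A^16 - 8*A^12 + 7*A^8 - 4*A^4 + 3 - A^-4.
Substitute A = t^(-1/4), i.e. A^e → t^(-e/4): V(t) = -t + 3 - 4*t^-1 + 7*t^-2 - 8*t^-3 + 9*t^-4 - 9*t^-5 + 7*t^-6 - 5*t^-7 + 3*t^-8 - t^-9

Answer: -t + 3 - 4*t^-1 + 7*t^-2 - 8*t^-3 + 9*t^-4 - 9*t^-5 + 7*t^-6 - 5*t^-7 + 3*t^-8 - t^-9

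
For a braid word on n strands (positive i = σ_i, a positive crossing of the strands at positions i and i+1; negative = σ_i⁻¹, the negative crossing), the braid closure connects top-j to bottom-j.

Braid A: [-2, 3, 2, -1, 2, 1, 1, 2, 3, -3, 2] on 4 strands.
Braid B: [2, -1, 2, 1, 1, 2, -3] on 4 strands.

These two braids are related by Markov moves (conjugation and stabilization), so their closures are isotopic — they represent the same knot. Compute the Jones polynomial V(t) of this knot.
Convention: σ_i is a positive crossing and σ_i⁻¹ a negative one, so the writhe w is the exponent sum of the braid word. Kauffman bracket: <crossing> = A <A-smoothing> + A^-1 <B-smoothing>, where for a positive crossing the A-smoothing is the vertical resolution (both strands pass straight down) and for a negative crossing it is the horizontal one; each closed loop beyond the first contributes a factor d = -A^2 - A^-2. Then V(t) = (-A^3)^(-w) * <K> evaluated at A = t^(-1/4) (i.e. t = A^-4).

-t^6 + t^5 - t^4 + 2*t^3 - t^2 + t

Derivation:
Markov-equivalent braids have isotopic closures, hence identical knot invariants. Strip the Markov moves from each word to reach a common short braid β, then compute V(t) once on β.
Braid A: s2^-1 s3 s2 s1^-1 s2 s1 s1 s2 s3 s3^-1 s2 on 4 strands reduces by inverse Markov moves (closure unchanged at each step):
  Deconjugate: the word is γ·β·γ⁻¹ with γ = s2^-1 s3 (prefix) and γ⁻¹ = s3^-1 s2 (suffix); strip both.
  Destabilize: the word has the form β·s3 where s3 occurs only as the final letter (β ∈ B_3); drop it and the last strand → 3 strands.
Reduced to β = s2 s1^-1 s2 s1 s1 s2 on 3 strands, 6 crossings.
Braid B: s2 s1^-1 s2 s1 s1 s2 s3^-1 on 4 strands reduces by inverse Markov moves (closure unchanged at each step):
  Destabilize: the word has the form β·s3^-1 where s3^-1 occurs only as the final letter (β ∈ B_3); drop it and the last strand → 3 strands.
Reduced to β = s2 s1^-1 s2 s1 s1 s2 on 3 strands, 6 crossings.
Both give the same β = s2 s1^-1 s2 s1 s1 s2 on 3 strands, so one state sum suffices:
Braid: s2 s1^-1 s2 s1 s1 s2 on 3 strands, 6 crossings.
Writhe w = (#positive) - (#negative) = 5 - 1 = 4.
Computing the Kauffman bracket via state sum. There are 2^6 = 64 states.
Each crossing splits two ways (0=vertical, 1=horizontal). The state's weight is A^(#A-smoothings - #B-smoothings) * d^(loops - 1).
Tabulate the states by total A-exponent and number of loops L (A-exp: L × count):
  A^6: L=2 ×1
  A^4: L=1 ×3, L=3 ×3
  A^2: L=2 ×14, L=4 ×1
  A^0: L=1 ×10, L=3 ×10
  A^-2: L=2 ×13, L=4 ×2
  A^-4: L=3 ×6
  A^-6: L=4 ×1
Each group contributes A^e * Σ count * d^(L-1):
Powers of d = -A^2 - A^-2: d^2 = A^4 + 2 + A^-4; d^3 = -A^6 - 3*A^2 - 3*A^-2 - A^-6.
  A^6 * (d) = -A^8 - A^4
  A^4 * (3 + 3*d^2) = 3*A^8 + 9*A^4 + 3
  A^2 * (14*d + d^3) = -A^8 - 17*A^4 - 17 - A^-4
  A^0 * (10 + 10*d^2) = 10*A^4 + 30 + 10*A^-4
  A^-2 * (13*d + 2*d^3) = -2*A^4 - 19 - 19*A^-4 - 2*A^-8
  A^-4 * (6*d^2) = 6 + 12*A^-4 + 6*A^-8
  A^-6 * (d^3) = -1 - 3*A^-4 - 3*A^-8 - A^-12
Summing the groups: <K> = A^8 - A^4 + 2 - A^-4 + A^-8 - A^-12
Normalise by the writhe: (-A^3)^(-w) = (-A^3)^(-4) = A^-12, so f(A) = A^-12 * <K> = A^-4 - A^-8 + 2*A^-12 - A^-16 + A^-20 - A^-24.
Substitute A = t^(-1/4), i.e. A^e → t^(-e/4): V(t) = -t^6 + t^5 - t^4 + 2*t^3 - t^2 + t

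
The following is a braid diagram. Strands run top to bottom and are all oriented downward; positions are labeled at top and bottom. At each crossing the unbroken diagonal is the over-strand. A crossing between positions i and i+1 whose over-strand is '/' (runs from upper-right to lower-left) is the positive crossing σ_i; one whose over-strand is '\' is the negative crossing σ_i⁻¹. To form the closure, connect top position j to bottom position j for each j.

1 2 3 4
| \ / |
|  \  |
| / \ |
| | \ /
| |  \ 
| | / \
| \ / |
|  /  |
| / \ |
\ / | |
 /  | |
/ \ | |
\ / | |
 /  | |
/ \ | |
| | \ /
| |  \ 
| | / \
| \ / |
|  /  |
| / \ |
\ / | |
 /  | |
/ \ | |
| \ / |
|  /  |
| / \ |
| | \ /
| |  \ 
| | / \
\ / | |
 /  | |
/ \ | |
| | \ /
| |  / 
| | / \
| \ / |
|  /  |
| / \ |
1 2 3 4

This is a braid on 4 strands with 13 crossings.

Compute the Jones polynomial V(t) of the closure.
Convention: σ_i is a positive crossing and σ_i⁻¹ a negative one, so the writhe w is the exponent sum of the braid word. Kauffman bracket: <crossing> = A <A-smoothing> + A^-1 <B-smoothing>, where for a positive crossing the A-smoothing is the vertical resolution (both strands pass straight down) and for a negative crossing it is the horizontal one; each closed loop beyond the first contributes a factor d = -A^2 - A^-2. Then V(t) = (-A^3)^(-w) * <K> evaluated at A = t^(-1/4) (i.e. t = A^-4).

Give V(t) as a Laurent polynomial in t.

-t^7 + 2*t^6 - 2*t^5 + 2*t^4 - 2*t^3 + 2*t^2 - t + 1

Derivation:
Reading the diagram top to bottom ('/'-over between positions i,i+1 = s_i, '\'-over = s_i^-1): braid word = s2^-1 s3^-1 s2 s1 s1 s3^-1 s2 s1 s2 s3^-1 s1 s3 s2.
The presented braid s2^-1 s3^-1 s2 s1 s1 s3^-1 s2 s1 s2 s3^-1 s1 s3 s2 on 4 strands reduces by inverse Markov moves (closure unchanged at each step):
  Deconjugate: the word is γ·β·γ⁻¹ with γ = s2^-1 s3^-1 (prefix) and γ⁻¹ = s3 s2 (suffix); strip both.
Reduced to β = s2 s1 s1 s3^-1 s2 s1 s2 s3^-1 s1 on 4 strands, 9 crossings.
Compute on β:
Braid: s2 s1 s1 s3^-1 s2 s1 s2 s3^-1 s1 on 4 strands, 9 crossings.
Writhe w = (#positive) - (#negative) = 7 - 2 = 5.
Computing the Kauffman bracket via state sum. There are 2^9 = 512 states.
For each crossing: s=0 is the vertical smoothing, s=1 horizontal. Crossing k contributes A^(sign_k * (1 - 2*s_k)); loop factor d = -A^2 - A^-2.
Tabulate the states by total A-exponent and number of loops L (A-exp: L × count):
  A^9: L=4 ×1
  A^7: L=3 ×9
  A^5: L=2 ×28, L=4 ×8
  A^3: L=1 ×32, L=3 ×48, L=5 ×4
  A^1: L=2 ×91, L=4 ×34, L=6 ×1
  A^-1: L=1 ×23, L=3 ×92, L=5 ×11
  A^-3: L=2 ×43, L=4 ×40, L=6 ×1
  A^-5: L=1 ×4, L=3 ×26, L=5 ×6
  A^-7: L=2 ×4, L=4 ×5
  A^-9: L=3 ×1
Each group contributes A^e * Σ count * d^(L-1):
Powers of d = -A^2 - A^-2: d^2 = A^4 + 2 + A^-4; d^3 = -A^6 - 3*A^2 - 3*A^-2 - A^-6; d^4 = A^8 + 4*A^4 + 6 + 4*A^-4 + A^-8; d^5 = -A^10 - 5*A^6 - 10*A^2 - 10*A^-2 - 5*A^-6 - A^-10.
  A^9 * (d^3) = -A^15 - 3*A^11 - 3*A^7 - A^3
  A^7 * (9*d^2) = 9*A^11 + 18*A^7 + 9*A^3
  A^5 * (28*d + 8*d^3) = -8*A^11 - 52*A^7 - 52*A^3 - 8*A^-1
  A^3 * (32 + 48*d^2 + 4*d^4) = 4*A^11 + 64*A^7 + 152*A^3 + 64*A^-1 + 4*A^-5
  A^1 * (91*d + 34*d^3 + d^5) = -A^11 - 39*A^7 - 203*A^3 - 203*A^-1 - 39*A^-5 - A^-9
  A^-1 * (23 + 92*d^2 + 11*d^4) = 11*A^7 + 136*A^3 + 273*A^-1 + 136*A^-5 + 11*A^-9
  A^-3 * (43*d + 40*d^3 + d^5) = -A^7 - 45*A^3 - 173*A^-1 - 173*A^-5 - 45*A^-9 - A^-13
  A^-5 * (4 + 26*d^2 + 6*d^4) = 6*A^3 + 50*A^-1 + 92*A^-5 + 50*A^-9 + 6*A^-13
  A^-7 * (4*d + 5*d^3) = -5*A^-1 - 19*A^-5 - 19*A^-9 - 5*A^-13
  A^-9 * (d^2) = A^-5 + 2*A^-9 + A^-13
Summing the groups: <K> = -A^15 + A^11 - 2*A^7 + 2*A^3 - 2*A^-1 + 2*A^-5 - 2*A^-9 + A^-13
Normalise by the writhe: (-A^3)^(-w) = (-A^3)^(-5) = -A^-15, so f(A) = -A^-15 * <K> = 1 - A^-4 + 2*A^-8 - 2*A^-12 + 2*A^-16 - 2*A^-20 + 2*A^-24 - A^-28.
Substitute A = t^(-1/4), i.e. A^e → t^(-e/4): V(t) = -t^7 + 2*t^6 - 2*t^5 + 2*t^4 - 2*t^3 + 2*t^2 - t + 1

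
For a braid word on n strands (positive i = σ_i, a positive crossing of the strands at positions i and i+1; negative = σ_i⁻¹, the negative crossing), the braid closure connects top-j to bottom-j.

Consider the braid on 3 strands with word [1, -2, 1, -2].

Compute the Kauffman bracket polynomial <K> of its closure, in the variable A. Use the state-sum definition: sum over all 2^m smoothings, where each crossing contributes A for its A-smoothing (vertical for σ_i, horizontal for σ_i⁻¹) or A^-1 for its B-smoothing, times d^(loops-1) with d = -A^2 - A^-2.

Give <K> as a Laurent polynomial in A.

Braid: s1 s2^-1 s1 s2^-1 on 3 strands, 4 crossings.
Writhe w = (#positive) - (#negative) = 2 - 2 = 0.
State-sum expansion of <K>. There are 2^4 = 16 states.
For each crossing: s=0 is the vertical smoothing, s=1 horizontal. Crossing k contributes A^(sign_k * (1 - 2*s_k)); loop factor d = -A^2 - A^-2.
  state 0000: A-exp=+0, loops=3, term = A^0 * d^2
  state 0001: A-exp=+2, loops=2, term = A^2 * d^1
  state 0010: A-exp=-2, loops=2, term = A^-2 * d^1
  state 0011: A-exp=+0, loops=1, term = A^0 * d^0
  state 0100: A-exp=+2, loops=2, term = A^2 * d^1
  state 0101: A-exp=+4, loops=3, term = A^4 * d^2
  state 0110: A-exp=+0, loops=1, term = A^0 * d^0
  state 0111: A-exp=+2, loops=2, term = A^2 * d^1
  state 1000: A-exp=-2, loops=2, term = A^-2 * d^1
  state 1001: A-exp=+0, loops=1, term = A^0 * d^0
  state 1010: A-exp=-4, loops=3, term = A^-4 * d^2
  state 1011: A-exp=-2, loops=2, term = A^-2 * d^1
  state 1100: A-exp=+0, loops=1, term = A^0 * d^0
  state 1101: A-exp=+2, loops=2, term = A^2 * d^1
  state 1110: A-exp=-2, loops=2, term = A^-2 * d^1
  state 1111: A-exp=+0, loops=1, term = A^0 * d^0
Collect the terms by A-exponent (count of states per loop number):
Powers of d = -A^2 - A^-2: d^2 = A^4 + 2 + A^-4.
  A^4 * (d^2) = A^8 + 2*A^4 + 1
  A^2 * (4*d) = -4*A^4 - 4
  A^0 * (5 + d^2) = A^4 + 7 + A^-4
  A^-2 * (4*d) = -4 - 4*A^-4
  A^-4 * (d^2) = 1 + 2*A^-4 + A^-8
Summing the groups: <K> = A^8 - A^4 + 1 - A^-4 + A^-8

Answer: A^8 - A^4 + 1 - A^-4 + A^-8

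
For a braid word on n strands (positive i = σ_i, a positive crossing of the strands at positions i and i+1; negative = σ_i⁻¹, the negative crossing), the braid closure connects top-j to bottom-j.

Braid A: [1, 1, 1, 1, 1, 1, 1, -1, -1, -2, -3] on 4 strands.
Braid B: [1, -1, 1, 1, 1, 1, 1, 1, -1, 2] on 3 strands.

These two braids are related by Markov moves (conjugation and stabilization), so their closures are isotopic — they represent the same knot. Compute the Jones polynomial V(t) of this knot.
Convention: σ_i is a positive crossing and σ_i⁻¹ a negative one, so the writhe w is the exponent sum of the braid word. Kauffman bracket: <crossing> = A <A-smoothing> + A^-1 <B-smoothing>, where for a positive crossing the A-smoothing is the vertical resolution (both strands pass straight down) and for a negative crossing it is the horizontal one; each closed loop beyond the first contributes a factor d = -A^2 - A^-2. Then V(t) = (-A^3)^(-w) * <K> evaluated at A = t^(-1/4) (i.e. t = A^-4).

Markov-equivalent braids have isotopic closures, hence identical knot invariants. Strip the Markov moves from each word to reach a common short braid β, then compute V(t) once on β.
Braid A: s1 s1 s1 s1 s1 s1 s1 s1^-1 s1^-1 s2^-1 s3^-1 on 4 strands reduces by inverse Markov moves (closure unchanged at each step):
  Destabilize: the word has the form β·s3^-1 where s3^-1 occurs only as the final letter (β ∈ B_3); drop it and the last strand → 3 strands.
  Destabilize: the word has the form β·s2^-1 where s2^-1 occurs only as the final letter (β ∈ B_2); drop it and the last strand → 2 strands.
  Deconjugate: the word is γ·β·γ⁻¹ with γ = s1 s1 (prefix) and γ⁻¹ = s1^-1 s1^-1 (suffix); strip both.
Reduced to β = s1 s1 s1 s1 s1 on 2 strands, 5 crossings.
Braid B: s1 s1^-1 s1 s1 s1 s1 s1 s1 s1^-1 s2 on 3 strands reduces by inverse Markov moves (closure unchanged at each step):
  Destabilize: the word has the form β·s2 where s2 occurs only as the final letter (β ∈ B_2); drop it and the last strand → 2 strands.
  Deconjugate: the word is γ·β·γ⁻¹ with γ = s1 s1^-1 (prefix) and γ⁻¹ = s1 s1^-1 (suffix); strip both.
Reduced to β = s1 s1 s1 s1 s1 on 2 strands, 5 crossings.
Both give the same β = s1 s1 s1 s1 s1 on 2 strands, so one state sum suffices:
Braid: s1 s1 s1 s1 s1 on 2 strands, 5 crossings.
Writhe w = (#positive) - (#negative) = 5 - 0 = 5.
Enumerate smoothing states for the bracket polynomial. There are 2^5 = 32 states.
Each crossing splits two ways (0=vertical, 1=horizontal). The state's weight is A^(#A-smoothings - #B-smoothings) * d^(loops - 1).
  state 00000: A-exp=+5, loops=2, term = A^5 * d^1
  state 00001: A-exp=+3, loops=1, term = A^3 * d^0
  state 00010: A-exp=+3, loops=1, term = A^3 * d^0
  state 00011: A-exp=+1, loops=2, term = A^1 * d^1
  state 00100: A-exp=+3, loops=1, term = A^3 * d^0
  state 00101: A-exp=+1, loops=2, term = A^1 * d^1
  state 00110: A-exp=+1, loops=2, term = A^1 * d^1
  state 00111: A-exp=-1, loops=3, term = A^-1 * d^2
  state 01000: A-exp=+3, loops=1, term = A^3 * d^0
  state 01001: A-exp=+1, loops=2, term = A^1 * d^1
  state 01010: A-exp=+1, loops=2, term = A^1 * d^1
  state 01011: A-exp=-1, loops=3, term = A^-1 * d^2
  state 01100: A-exp=+1, loops=2, term = A^1 * d^1
  state 01101: A-exp=-1, loops=3, term = A^-1 * d^2
  state 01110: A-exp=-1, loops=3, term = A^-1 * d^2
  state 01111: A-exp=-3, loops=4, term = A^-3 * d^3
  state 10000: A-exp=+3, loops=1, term = A^3 * d^0
  state 10001: A-exp=+1, loops=2, term = A^1 * d^1
  state 10010: A-exp=+1, loops=2, term = A^1 * d^1
  state 10011: A-exp=-1, loops=3, term = A^-1 * d^2
  state 10100: A-exp=+1, loops=2, term = A^1 * d^1
  state 10101: A-exp=-1, loops=3, term = A^-1 * d^2
  state 10110: A-exp=-1, loops=3, term = A^-1 * d^2
  state 10111: A-exp=-3, loops=4, term = A^-3 * d^3
  state 11000: A-exp=+1, loops=2, term = A^1 * d^1
  state 11001: A-exp=-1, loops=3, term = A^-1 * d^2
  state 11010: A-exp=-1, loops=3, term = A^-1 * d^2
  state 11011: A-exp=-3, loops=4, term = A^-3 * d^3
  state 11100: A-exp=-1, loops=3, term = A^-1 * d^2
  state 11101: A-exp=-3, loops=4, term = A^-3 * d^3
  state 11110: A-exp=-3, loops=4, term = A^-3 * d^3
  state 11111: A-exp=-5, loops=5, term = A^-5 * d^4
Collect the terms by A-exponent (count of states per loop number):
Powers of d = -A^2 - A^-2: d^2 = A^4 + 2 + A^-4; d^3 = -A^6 - 3*A^2 - 3*A^-2 - A^-6; d^4 = A^8 + 4*A^4 + 6 + 4*A^-4 + A^-8.
  A^5 * (d) = -A^7 - A^3
  A^3 * (5) = 5*A^3
  A^1 * (10*d) = -10*A^3 - 10*A^-1
  A^-1 * (10*d^2) = 10*A^3 + 20*A^-1 + 10*A^-5
  A^-3 * (5*d^3) = -5*A^3 - 15*A^-1 - 15*A^-5 - 5*A^-9
  A^-5 * (d^4) = A^3 + 4*A^-1 + 6*A^-5 + 4*A^-9 + A^-13
Summing the groups: <K> = -A^7 - A^-1 + A^-5 - A^-9 + A^-13
Normalise by the writhe: (-A^3)^(-w) = (-A^3)^(-5) = -A^-15, so f(A) = -A^-15 * <K> = A^-8 + A^-16 - A^-20 + A^-24 - A^-28.
Substitute A = t^(-1/4), i.e. A^e → t^(-e/4): V(t) = -t^7 + t^6 - t^5 + t^4 + t^2

Answer: -t^7 + t^6 - t^5 + t^4 + t^2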